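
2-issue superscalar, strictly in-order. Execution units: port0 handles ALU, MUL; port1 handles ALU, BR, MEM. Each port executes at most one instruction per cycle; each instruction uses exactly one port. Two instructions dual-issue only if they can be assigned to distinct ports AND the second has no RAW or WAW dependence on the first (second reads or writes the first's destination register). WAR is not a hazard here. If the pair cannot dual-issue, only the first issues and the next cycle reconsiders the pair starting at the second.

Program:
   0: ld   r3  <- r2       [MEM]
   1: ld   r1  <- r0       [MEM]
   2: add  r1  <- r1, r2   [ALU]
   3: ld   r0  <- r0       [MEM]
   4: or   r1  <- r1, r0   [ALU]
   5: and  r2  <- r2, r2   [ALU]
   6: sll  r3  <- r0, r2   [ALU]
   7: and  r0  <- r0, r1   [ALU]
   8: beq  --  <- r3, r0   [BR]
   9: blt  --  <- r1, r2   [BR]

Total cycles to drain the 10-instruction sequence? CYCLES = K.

t=0 i0:ld ; no-port MEM/MEM
t=1 i1:ld ; RAW+WAW r1
t=2 i2&i3:add ld ; 2-wide
t=3 i4&i5:or and ; 2-wide
t=4 i6&i7:sll and ; 2-wide
t=5 i8:beq ; no-port BR/BR
t=6 i9:blt ; tail

CYCLES = 7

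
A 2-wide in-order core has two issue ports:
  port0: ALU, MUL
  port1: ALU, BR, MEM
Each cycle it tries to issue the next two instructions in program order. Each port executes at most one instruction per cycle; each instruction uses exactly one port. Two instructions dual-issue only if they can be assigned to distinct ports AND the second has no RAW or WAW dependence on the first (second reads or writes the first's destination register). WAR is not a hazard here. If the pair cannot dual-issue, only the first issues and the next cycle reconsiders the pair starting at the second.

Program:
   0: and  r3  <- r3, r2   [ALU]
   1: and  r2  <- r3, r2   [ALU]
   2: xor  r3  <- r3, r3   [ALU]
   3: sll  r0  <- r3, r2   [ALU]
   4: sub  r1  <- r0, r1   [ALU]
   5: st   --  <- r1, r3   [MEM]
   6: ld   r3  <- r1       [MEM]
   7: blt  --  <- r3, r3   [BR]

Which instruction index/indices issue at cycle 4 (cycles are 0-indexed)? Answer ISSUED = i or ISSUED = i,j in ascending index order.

ISSUED = 5

  cy0 -> i0 (and) RAW r3
  cy1 -> i1/i2 (and xor) 2-wide
  cy2 -> i3 (sll) RAW r0
  cy3 -> i4 (sub) RAW r1
  cy4 -> i5 (st) no-port MEM/MEM
  cy5 -> i6 (ld) no-port MEM/BR
  cy6 -> i7 (blt) tail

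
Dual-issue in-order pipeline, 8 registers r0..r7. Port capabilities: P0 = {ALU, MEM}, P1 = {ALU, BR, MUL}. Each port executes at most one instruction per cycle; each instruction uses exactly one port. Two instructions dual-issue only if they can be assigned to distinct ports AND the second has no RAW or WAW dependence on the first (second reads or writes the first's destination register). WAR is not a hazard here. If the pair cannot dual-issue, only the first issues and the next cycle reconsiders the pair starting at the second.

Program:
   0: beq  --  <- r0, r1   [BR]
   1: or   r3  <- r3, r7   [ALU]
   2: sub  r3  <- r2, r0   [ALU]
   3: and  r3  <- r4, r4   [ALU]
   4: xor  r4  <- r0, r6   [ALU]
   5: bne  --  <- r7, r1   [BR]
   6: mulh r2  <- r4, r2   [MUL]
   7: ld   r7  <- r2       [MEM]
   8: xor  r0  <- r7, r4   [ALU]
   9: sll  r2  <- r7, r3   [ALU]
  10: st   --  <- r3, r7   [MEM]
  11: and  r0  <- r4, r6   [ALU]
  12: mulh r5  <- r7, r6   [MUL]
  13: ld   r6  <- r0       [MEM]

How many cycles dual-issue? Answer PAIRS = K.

PAIRS = 5

0. beq.BR or.ALU @i0&i1  | pair
1. sub.ALU @i2  | WAW r3
2. and.ALU xor.ALU @i3&i4  | pair
3. bne.BR @i5  | no-port BR/MUL
4. mulh.MUL @i6  | RAW r2
5. ld.MEM @i7  | RAW r7
6. xor.ALU sll.ALU @i8&i9  | pair
7. st.MEM and.ALU @i10&i11  | pair
8. mulh.MUL ld.MEM @i12&i13  | pair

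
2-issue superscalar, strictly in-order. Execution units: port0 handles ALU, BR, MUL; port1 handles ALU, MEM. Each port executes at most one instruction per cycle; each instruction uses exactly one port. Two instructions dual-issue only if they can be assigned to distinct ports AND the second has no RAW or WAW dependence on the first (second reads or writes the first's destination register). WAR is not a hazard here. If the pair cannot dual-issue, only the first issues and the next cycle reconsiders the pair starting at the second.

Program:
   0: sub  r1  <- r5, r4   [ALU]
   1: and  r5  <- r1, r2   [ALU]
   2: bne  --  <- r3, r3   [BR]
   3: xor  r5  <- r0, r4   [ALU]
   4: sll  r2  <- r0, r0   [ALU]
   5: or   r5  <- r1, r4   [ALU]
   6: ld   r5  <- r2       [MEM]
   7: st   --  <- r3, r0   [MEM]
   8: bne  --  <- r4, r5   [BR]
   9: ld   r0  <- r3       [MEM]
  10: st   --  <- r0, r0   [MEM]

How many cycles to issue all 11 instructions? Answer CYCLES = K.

[0] i0  sub.ALU  -- RAW r1
[1] i1&i2  and.ALU bne.BR  -- pair
[2] i3&i4  xor.ALU sll.ALU  -- pair
[3] i5  or.ALU  -- WAW r5
[4] i6  ld.MEM  -- no-port MEM/MEM
[5] i7&i8  st.MEM bne.BR  -- pair
[6] i9  ld.MEM  -- no-port MEM/MEM
[7] i10  st.MEM  -- tail

CYCLES = 8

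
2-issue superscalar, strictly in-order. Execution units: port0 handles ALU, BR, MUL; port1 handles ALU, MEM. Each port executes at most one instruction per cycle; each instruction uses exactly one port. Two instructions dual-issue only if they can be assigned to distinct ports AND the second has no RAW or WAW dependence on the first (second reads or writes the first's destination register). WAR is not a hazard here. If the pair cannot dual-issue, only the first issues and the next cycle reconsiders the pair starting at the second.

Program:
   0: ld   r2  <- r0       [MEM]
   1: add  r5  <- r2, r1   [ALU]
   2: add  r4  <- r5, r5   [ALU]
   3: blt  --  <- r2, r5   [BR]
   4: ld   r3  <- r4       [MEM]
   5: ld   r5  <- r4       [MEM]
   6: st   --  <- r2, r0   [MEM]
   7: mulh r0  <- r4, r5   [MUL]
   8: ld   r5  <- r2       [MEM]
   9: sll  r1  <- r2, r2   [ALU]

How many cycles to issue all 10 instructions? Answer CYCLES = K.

CYCLES = 7

  cy0 -> i0 (ld.MEM) RAW r2
  cy1 -> i1 (add.ALU) RAW r5
  cy2 -> i2+i3 (add.ALU/blt.BR) 2-wide
  cy3 -> i4 (ld.MEM) no-port MEM/MEM
  cy4 -> i5 (ld.MEM) no-port MEM/MEM
  cy5 -> i6+i7 (st.MEM/mulh.MUL) 2-wide
  cy6 -> i8+i9 (ld.MEM/sll.ALU) 2-wide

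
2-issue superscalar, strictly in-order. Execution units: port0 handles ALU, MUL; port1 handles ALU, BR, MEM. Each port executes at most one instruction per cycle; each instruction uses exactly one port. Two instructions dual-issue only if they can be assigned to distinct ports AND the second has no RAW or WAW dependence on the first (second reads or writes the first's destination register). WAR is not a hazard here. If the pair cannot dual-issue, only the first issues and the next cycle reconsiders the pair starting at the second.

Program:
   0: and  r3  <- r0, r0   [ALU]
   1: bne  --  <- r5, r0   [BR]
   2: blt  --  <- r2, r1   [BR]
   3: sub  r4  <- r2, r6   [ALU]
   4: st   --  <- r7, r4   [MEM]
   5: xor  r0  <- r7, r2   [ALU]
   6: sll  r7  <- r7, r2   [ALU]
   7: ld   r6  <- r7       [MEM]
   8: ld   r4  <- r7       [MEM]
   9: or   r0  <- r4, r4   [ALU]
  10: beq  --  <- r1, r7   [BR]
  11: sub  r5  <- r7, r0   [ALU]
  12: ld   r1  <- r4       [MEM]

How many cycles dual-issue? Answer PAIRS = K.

PAIRS = 5

#0 head=0: and;bne i0/i1 pair
#1 head=2: blt;sub i2/i3 pair
#2 head=4: st;xor i4/i5 pair
#3 head=6: sll i6 RAW r7
#4 head=7: ld i7 no-port MEM/MEM
#5 head=8: ld i8 RAW r4
#6 head=9: or;beq i9/i10 pair
#7 head=11: sub;ld i11/i12 pair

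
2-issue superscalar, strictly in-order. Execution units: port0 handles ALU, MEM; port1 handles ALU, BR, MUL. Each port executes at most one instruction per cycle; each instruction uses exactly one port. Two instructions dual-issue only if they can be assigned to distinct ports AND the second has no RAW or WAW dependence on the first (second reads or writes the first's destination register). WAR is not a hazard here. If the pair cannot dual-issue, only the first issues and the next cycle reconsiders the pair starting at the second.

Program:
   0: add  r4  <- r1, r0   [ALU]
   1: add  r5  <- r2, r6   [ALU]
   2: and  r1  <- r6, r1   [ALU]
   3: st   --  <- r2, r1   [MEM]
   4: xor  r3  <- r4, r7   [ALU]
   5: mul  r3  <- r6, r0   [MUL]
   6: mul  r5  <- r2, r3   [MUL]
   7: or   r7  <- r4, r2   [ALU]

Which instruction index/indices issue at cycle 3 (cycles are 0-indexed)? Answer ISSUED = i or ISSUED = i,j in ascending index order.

ISSUED = 5

  cy0 -> i0/i1 (add/add) pair
  cy1 -> i2 (and) RAW r1
  cy2 -> i3/i4 (st/xor) pair
  cy3 -> i5 (mul) no-port MUL/MUL
  cy4 -> i6/i7 (mul/or) pair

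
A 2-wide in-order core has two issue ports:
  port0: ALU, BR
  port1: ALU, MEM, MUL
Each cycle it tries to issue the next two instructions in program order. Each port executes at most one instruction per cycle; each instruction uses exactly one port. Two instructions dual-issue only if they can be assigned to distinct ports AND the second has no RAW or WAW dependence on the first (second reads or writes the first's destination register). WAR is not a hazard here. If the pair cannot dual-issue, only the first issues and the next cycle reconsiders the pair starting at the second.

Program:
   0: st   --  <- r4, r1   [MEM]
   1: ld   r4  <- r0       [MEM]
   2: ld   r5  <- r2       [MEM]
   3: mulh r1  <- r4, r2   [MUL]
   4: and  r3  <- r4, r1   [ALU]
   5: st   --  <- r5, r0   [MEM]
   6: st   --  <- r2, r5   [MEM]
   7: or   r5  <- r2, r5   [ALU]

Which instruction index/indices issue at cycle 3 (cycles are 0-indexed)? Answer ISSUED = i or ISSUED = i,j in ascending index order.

ISSUED = 3

  cy0 -> i0 (st.MEM) no-port MEM/MEM
  cy1 -> i1 (ld.MEM) no-port MEM/MEM
  cy2 -> i2 (ld.MEM) no-port MEM/MUL
  cy3 -> i3 (mulh.MUL) RAW r1
  cy4 -> i4+i5 (and.ALU;st.MEM) 2-wide
  cy5 -> i6+i7 (st.MEM;or.ALU) 2-wide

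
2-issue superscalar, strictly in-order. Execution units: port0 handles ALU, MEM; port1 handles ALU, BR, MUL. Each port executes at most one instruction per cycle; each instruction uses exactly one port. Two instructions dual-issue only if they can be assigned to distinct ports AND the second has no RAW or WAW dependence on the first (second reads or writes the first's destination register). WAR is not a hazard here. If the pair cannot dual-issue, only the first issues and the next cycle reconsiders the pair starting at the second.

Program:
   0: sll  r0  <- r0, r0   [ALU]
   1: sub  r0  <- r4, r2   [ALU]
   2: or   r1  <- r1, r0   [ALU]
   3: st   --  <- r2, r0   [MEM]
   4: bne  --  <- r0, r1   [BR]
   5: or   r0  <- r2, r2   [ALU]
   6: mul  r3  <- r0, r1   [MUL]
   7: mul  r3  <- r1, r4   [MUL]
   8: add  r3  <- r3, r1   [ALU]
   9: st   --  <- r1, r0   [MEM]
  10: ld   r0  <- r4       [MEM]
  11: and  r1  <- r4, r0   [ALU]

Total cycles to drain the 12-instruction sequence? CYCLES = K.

t=0 i0:sll.ALU ; WAW r0
t=1 i1:sub.ALU ; RAW r0
t=2 i2&i3:or.ALU st.MEM ; pair
t=3 i4&i5:bne.BR or.ALU ; pair
t=4 i6:mul.MUL ; no-port MUL/MUL
t=5 i7:mul.MUL ; RAW+WAW r3
t=6 i8&i9:add.ALU st.MEM ; pair
t=7 i10:ld.MEM ; RAW r0
t=8 i11:and.ALU ; tail

CYCLES = 9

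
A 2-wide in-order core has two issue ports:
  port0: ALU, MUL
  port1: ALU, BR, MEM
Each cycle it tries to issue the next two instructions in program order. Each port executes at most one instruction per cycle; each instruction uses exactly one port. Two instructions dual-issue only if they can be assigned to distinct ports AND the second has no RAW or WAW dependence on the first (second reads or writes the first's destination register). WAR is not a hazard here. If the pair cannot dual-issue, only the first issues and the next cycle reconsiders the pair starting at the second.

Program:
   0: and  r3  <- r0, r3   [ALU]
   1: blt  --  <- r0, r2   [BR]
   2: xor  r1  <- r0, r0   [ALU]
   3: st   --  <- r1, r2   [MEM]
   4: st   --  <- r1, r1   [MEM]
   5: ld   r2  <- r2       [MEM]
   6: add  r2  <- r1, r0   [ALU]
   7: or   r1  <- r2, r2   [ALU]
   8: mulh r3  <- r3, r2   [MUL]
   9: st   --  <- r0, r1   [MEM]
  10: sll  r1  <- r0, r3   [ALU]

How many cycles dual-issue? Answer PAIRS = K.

  cy0 -> i0,i1 (and+blt) 2-wide
  cy1 -> i2 (xor) RAW r1
  cy2 -> i3 (st) no-port MEM/MEM
  cy3 -> i4 (st) no-port MEM/MEM
  cy4 -> i5 (ld) WAW r2
  cy5 -> i6 (add) RAW r2
  cy6 -> i7,i8 (or+mulh) 2-wide
  cy7 -> i9,i10 (st+sll) 2-wide

PAIRS = 3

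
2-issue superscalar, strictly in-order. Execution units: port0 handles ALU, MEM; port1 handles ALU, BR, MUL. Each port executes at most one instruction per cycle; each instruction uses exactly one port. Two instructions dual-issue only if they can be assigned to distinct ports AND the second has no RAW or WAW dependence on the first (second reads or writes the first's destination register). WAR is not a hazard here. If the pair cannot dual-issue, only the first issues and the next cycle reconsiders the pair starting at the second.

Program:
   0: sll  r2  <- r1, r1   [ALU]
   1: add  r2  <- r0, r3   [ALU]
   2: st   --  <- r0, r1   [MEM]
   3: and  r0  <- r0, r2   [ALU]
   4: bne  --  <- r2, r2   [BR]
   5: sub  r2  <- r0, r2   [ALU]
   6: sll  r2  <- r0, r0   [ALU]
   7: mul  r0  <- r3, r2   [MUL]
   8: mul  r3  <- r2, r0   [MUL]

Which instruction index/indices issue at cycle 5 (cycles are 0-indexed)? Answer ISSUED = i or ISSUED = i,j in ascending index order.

t=0 i0:sll.ALU ; WAW r2
t=1 i1&i2:add.ALU;st.MEM ; dual
t=2 i3&i4:and.ALU;bne.BR ; dual
t=3 i5:sub.ALU ; WAW r2
t=4 i6:sll.ALU ; RAW r2
t=5 i7:mul.MUL ; no-port MUL/MUL
t=6 i8:mul.MUL ; tail

ISSUED = 7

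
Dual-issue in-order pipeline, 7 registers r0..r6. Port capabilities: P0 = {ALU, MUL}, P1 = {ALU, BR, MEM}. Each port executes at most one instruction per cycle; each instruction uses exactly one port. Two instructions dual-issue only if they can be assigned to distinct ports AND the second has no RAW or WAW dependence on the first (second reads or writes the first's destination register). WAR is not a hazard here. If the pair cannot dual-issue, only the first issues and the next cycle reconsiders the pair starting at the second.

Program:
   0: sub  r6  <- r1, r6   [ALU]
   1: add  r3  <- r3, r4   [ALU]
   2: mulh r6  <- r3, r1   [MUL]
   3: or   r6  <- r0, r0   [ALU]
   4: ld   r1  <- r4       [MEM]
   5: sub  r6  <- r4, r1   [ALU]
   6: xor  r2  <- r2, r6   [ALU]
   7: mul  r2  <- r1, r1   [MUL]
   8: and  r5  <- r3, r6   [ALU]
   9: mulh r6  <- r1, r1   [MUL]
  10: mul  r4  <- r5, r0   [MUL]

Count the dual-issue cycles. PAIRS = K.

0. sub/add @i0+i1  | 2-wide
1. mulh @i2  | WAW r6
2. or/ld @i3+i4  | 2-wide
3. sub @i5  | RAW r6
4. xor @i6  | WAW r2
5. mul/and @i7+i8  | 2-wide
6. mulh @i9  | no-port MUL/MUL
7. mul @i10  | tail

PAIRS = 3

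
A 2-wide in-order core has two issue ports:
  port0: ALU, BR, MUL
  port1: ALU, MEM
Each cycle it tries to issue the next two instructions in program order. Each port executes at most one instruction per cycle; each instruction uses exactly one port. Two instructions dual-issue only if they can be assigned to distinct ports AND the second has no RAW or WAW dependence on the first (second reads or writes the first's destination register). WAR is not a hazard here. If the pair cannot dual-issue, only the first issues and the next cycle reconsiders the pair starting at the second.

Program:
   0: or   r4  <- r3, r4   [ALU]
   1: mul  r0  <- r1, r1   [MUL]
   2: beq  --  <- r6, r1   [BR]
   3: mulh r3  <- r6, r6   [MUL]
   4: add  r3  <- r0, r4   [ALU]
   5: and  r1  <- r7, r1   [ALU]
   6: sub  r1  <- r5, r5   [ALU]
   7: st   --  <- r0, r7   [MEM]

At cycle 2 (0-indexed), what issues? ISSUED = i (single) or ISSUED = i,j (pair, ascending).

t=0 i0&i1:or.ALU/mul.MUL ; dual
t=1 i2:beq.BR ; no-port BR/MUL
t=2 i3:mulh.MUL ; WAW r3
t=3 i4&i5:add.ALU/and.ALU ; dual
t=4 i6&i7:sub.ALU/st.MEM ; dual

ISSUED = 3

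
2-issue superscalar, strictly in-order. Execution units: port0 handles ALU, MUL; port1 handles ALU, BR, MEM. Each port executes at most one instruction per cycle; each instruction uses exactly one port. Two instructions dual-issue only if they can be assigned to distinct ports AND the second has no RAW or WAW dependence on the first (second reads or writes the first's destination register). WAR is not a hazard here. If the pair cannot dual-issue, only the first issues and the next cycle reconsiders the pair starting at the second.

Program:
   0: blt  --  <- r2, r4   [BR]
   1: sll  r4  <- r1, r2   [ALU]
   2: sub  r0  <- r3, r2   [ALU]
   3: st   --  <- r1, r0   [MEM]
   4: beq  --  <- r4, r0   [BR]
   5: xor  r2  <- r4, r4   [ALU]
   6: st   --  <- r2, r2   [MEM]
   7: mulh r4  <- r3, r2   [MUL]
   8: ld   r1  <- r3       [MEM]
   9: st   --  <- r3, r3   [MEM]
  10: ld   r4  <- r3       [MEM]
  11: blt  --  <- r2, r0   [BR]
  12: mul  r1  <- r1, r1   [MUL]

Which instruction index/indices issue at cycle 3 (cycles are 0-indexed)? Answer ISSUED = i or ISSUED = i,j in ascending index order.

ISSUED = 4,5

c0: i0&i1 blt;sll  dual
c1: i2 sub  RAW r0
c2: i3 st  no-port MEM/BR
c3: i4&i5 beq;xor  dual
c4: i6&i7 st;mulh  dual
c5: i8 ld  no-port MEM/MEM
c6: i9 st  no-port MEM/MEM
c7: i10 ld  no-port MEM/BR
c8: i11&i12 blt;mul  dual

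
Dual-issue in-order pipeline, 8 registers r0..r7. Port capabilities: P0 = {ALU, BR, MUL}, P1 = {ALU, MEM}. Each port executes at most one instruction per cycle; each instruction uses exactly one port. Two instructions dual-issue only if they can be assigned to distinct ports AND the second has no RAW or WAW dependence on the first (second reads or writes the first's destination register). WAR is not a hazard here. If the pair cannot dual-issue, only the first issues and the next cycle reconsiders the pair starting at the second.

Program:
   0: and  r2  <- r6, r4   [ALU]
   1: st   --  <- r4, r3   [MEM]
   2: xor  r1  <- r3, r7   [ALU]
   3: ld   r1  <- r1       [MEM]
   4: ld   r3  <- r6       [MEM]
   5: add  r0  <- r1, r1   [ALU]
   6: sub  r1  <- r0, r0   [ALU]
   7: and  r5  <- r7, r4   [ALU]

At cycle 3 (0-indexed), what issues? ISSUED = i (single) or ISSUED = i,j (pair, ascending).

[0] i0+i1  and.ALU/st.MEM  -- 2-wide
[1] i2  xor.ALU  -- RAW+WAW r1
[2] i3  ld.MEM  -- no-port MEM/MEM
[3] i4+i5  ld.MEM/add.ALU  -- 2-wide
[4] i6+i7  sub.ALU/and.ALU  -- 2-wide

ISSUED = 4,5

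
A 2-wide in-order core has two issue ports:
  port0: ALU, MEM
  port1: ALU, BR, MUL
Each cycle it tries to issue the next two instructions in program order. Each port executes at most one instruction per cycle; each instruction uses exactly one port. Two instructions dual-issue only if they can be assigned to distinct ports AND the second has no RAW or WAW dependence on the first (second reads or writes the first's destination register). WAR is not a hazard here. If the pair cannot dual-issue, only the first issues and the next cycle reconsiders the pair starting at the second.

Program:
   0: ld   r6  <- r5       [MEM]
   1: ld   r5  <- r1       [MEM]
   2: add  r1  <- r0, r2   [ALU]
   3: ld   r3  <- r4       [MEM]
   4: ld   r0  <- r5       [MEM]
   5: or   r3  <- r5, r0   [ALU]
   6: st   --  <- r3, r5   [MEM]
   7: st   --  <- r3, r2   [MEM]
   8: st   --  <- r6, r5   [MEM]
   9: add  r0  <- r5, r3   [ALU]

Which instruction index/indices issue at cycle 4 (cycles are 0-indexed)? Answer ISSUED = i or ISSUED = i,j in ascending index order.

[0] i0  ld  -- no-port MEM/MEM
[1] i1/i2  ld add  -- dual
[2] i3  ld  -- no-port MEM/MEM
[3] i4  ld  -- RAW r0
[4] i5  or  -- RAW r3
[5] i6  st  -- no-port MEM/MEM
[6] i7  st  -- no-port MEM/MEM
[7] i8/i9  st add  -- dual

ISSUED = 5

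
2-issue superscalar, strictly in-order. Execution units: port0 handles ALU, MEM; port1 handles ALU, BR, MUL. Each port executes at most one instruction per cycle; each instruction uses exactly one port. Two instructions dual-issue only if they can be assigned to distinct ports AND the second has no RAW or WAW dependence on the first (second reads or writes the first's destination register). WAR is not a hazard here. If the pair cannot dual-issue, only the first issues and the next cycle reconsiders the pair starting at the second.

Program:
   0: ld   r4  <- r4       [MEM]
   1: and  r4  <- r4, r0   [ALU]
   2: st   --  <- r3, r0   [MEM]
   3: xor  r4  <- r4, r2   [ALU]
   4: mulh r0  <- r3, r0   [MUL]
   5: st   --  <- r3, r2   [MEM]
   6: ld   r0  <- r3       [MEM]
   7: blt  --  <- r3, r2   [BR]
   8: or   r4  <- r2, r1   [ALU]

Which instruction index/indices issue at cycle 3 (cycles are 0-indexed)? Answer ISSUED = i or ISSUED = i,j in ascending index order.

ISSUED = 5

  cy0 -> i0 (ld) RAW+WAW r4
  cy1 -> i1/i2 (and/st) pair
  cy2 -> i3/i4 (xor/mulh) pair
  cy3 -> i5 (st) no-port MEM/MEM
  cy4 -> i6/i7 (ld/blt) pair
  cy5 -> i8 (or) tail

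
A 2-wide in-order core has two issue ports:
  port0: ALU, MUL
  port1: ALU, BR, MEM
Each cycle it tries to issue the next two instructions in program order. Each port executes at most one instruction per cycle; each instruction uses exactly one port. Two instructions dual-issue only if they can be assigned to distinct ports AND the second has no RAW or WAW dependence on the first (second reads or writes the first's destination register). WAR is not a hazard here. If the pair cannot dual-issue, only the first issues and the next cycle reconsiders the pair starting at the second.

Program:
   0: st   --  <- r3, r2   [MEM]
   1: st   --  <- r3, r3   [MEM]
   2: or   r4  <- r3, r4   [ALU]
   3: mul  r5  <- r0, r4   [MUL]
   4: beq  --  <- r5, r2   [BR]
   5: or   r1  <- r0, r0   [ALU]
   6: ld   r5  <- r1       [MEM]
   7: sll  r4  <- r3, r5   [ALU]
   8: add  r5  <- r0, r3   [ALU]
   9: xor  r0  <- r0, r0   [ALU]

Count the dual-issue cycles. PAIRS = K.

PAIRS = 3

0. st.MEM @i0  | no-port MEM/MEM
1. st.MEM/or.ALU @i1,i2  | 2-wide
2. mul.MUL @i3  | RAW r5
3. beq.BR/or.ALU @i4,i5  | 2-wide
4. ld.MEM @i6  | RAW r5
5. sll.ALU/add.ALU @i7,i8  | 2-wide
6. xor.ALU @i9  | tail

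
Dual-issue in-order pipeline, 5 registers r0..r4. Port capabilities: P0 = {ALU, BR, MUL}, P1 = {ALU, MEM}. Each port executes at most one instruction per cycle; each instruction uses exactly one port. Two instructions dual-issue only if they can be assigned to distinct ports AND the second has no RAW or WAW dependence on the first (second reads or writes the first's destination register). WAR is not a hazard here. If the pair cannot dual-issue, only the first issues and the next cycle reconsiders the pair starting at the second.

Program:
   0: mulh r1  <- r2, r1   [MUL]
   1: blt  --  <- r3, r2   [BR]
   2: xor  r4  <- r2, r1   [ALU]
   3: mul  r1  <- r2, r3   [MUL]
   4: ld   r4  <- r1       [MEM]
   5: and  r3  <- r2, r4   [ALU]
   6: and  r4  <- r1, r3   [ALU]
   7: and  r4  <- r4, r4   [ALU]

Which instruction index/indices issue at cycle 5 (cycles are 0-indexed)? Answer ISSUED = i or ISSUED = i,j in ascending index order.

ISSUED = 6

0. mulh.MUL @i0  | no-port MUL/BR
1. blt.BR+xor.ALU @i1/i2  | dual
2. mul.MUL @i3  | RAW r1
3. ld.MEM @i4  | RAW r4
4. and.ALU @i5  | RAW r3
5. and.ALU @i6  | RAW+WAW r4
6. and.ALU @i7  | tail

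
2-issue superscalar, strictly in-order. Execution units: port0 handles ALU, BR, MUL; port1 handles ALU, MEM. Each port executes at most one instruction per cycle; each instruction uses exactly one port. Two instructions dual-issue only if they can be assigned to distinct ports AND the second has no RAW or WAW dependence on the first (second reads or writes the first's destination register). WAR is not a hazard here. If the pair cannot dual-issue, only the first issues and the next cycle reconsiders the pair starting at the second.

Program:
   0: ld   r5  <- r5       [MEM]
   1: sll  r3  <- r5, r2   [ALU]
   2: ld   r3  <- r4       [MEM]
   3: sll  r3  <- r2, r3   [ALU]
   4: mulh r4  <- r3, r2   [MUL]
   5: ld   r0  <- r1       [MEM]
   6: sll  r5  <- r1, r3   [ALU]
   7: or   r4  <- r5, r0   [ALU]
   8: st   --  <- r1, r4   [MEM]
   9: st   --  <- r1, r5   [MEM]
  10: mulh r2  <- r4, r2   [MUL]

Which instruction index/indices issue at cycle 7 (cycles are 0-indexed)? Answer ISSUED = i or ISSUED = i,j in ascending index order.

ISSUED = 8

t=0 i0:ld.MEM ; RAW r5
t=1 i1:sll.ALU ; WAW r3
t=2 i2:ld.MEM ; RAW+WAW r3
t=3 i3:sll.ALU ; RAW r3
t=4 i4,i5:mulh.MUL/ld.MEM ; dual
t=5 i6:sll.ALU ; RAW r5
t=6 i7:or.ALU ; RAW r4
t=7 i8:st.MEM ; no-port MEM/MEM
t=8 i9,i10:st.MEM/mulh.MUL ; dual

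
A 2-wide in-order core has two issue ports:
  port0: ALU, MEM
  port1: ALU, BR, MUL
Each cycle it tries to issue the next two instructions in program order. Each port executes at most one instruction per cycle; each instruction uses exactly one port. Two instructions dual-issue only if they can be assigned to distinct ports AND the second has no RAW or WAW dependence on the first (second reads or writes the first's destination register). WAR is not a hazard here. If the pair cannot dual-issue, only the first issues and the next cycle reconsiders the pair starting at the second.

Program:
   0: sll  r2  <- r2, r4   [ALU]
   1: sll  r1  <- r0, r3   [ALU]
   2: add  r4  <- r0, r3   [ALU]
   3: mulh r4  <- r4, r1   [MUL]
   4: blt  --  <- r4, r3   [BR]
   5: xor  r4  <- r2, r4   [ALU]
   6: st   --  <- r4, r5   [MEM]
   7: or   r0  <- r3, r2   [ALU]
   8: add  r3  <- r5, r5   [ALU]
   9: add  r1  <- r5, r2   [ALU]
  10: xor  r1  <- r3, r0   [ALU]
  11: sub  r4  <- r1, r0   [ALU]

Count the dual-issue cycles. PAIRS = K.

PAIRS = 4

0. sll sll @i0+i1  | dual
1. add @i2  | RAW+WAW r4
2. mulh @i3  | no-port MUL/BR
3. blt xor @i4+i5  | dual
4. st or @i6+i7  | dual
5. add add @i8+i9  | dual
6. xor @i10  | RAW r1
7. sub @i11  | tail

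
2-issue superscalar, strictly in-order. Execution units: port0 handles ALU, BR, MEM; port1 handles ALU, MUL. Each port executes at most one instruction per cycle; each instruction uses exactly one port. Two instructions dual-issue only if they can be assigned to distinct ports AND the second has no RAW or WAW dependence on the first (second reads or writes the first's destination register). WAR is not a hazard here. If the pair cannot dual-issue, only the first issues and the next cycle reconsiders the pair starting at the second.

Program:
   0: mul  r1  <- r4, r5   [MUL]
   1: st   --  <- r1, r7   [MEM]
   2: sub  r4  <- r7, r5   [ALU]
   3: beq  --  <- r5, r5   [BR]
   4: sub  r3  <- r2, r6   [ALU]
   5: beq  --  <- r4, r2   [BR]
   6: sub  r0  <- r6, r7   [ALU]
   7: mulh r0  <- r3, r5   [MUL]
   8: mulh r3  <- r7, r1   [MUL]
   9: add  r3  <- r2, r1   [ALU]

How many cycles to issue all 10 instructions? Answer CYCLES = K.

CYCLES = 7

c0: i0 mul.MUL  RAW r1
c1: i1,i2 st.MEM;sub.ALU  pair
c2: i3,i4 beq.BR;sub.ALU  pair
c3: i5,i6 beq.BR;sub.ALU  pair
c4: i7 mulh.MUL  no-port MUL/MUL
c5: i8 mulh.MUL  WAW r3
c6: i9 add.ALU  tail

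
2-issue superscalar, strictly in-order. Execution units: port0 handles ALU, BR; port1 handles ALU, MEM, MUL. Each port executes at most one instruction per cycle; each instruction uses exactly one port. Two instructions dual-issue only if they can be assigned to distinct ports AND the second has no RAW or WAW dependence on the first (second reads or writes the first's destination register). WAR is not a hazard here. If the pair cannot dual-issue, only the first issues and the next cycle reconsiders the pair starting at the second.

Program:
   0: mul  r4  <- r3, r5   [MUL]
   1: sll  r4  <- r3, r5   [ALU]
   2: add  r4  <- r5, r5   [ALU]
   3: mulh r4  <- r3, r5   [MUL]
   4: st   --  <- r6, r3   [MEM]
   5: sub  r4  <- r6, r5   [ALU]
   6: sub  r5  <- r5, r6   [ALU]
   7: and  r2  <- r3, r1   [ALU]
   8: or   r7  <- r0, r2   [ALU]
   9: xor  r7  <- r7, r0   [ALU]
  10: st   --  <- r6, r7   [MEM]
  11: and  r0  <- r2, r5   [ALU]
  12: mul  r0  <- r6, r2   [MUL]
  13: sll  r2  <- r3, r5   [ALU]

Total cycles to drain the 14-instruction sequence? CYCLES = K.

CYCLES = 10

c0: i0 mul.MUL  WAW r4
c1: i1 sll.ALU  WAW r4
c2: i2 add.ALU  WAW r4
c3: i3 mulh.MUL  no-port MUL/MEM
c4: i4/i5 st.MEM+sub.ALU  dual
c5: i6/i7 sub.ALU+and.ALU  dual
c6: i8 or.ALU  RAW+WAW r7
c7: i9 xor.ALU  RAW r7
c8: i10/i11 st.MEM+and.ALU  dual
c9: i12/i13 mul.MUL+sll.ALU  dual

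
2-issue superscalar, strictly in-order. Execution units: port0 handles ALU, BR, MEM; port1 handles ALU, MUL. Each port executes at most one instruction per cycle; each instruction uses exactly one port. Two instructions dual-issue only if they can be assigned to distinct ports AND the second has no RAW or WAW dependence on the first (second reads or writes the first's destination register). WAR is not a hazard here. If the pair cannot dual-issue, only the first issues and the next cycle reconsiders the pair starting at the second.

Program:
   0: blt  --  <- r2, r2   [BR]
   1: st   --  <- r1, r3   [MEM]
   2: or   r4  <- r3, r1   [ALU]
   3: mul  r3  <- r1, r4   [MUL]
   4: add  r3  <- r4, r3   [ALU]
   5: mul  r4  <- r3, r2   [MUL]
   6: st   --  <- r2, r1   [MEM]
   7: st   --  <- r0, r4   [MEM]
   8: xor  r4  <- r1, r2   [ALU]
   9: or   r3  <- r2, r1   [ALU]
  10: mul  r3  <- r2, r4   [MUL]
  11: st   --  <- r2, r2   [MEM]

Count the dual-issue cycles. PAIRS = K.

t=0 i0:blt.BR ; no-port BR/MEM
t=1 i1,i2:st.MEM+or.ALU ; dual
t=2 i3:mul.MUL ; RAW+WAW r3
t=3 i4:add.ALU ; RAW r3
t=4 i5,i6:mul.MUL+st.MEM ; dual
t=5 i7,i8:st.MEM+xor.ALU ; dual
t=6 i9:or.ALU ; WAW r3
t=7 i10,i11:mul.MUL+st.MEM ; dual

PAIRS = 4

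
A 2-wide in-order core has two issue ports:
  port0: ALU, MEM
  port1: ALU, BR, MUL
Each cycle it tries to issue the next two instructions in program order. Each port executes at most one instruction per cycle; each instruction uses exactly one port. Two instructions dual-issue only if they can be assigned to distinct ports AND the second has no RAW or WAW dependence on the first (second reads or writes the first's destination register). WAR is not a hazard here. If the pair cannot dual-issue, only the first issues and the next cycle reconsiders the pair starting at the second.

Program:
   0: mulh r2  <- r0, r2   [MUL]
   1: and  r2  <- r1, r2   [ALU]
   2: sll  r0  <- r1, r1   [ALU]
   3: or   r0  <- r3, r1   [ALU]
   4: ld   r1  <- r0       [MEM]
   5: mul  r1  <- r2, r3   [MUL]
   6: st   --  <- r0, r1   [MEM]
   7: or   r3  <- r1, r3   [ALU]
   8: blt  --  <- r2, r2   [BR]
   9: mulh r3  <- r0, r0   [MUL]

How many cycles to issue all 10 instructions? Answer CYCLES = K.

CYCLES = 8

[0] i0  mulh  -- RAW+WAW r2
[1] i1+i2  and+sll  -- 2-wide
[2] i3  or  -- RAW r0
[3] i4  ld  -- WAW r1
[4] i5  mul  -- RAW r1
[5] i6+i7  st+or  -- 2-wide
[6] i8  blt  -- no-port BR/MUL
[7] i9  mulh  -- tail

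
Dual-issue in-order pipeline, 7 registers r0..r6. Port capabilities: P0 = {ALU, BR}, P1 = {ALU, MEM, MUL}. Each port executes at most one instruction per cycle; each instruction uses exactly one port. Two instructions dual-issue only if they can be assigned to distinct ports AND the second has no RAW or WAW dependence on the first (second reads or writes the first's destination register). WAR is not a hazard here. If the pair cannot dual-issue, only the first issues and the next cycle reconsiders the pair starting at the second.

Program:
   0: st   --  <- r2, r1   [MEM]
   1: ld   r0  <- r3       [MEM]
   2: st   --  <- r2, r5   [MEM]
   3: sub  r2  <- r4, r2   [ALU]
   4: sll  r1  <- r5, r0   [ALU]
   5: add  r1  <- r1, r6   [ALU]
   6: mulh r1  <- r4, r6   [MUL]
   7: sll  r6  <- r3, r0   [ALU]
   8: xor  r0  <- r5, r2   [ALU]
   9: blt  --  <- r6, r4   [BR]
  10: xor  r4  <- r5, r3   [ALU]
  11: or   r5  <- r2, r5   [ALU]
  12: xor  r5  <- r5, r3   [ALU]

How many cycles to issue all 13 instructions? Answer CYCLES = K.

CYCLES = 9

  cy0 -> i0 (st.MEM) no-port MEM/MEM
  cy1 -> i1 (ld.MEM) no-port MEM/MEM
  cy2 -> i2+i3 (st.MEM;sub.ALU) pair
  cy3 -> i4 (sll.ALU) RAW+WAW r1
  cy4 -> i5 (add.ALU) WAW r1
  cy5 -> i6+i7 (mulh.MUL;sll.ALU) pair
  cy6 -> i8+i9 (xor.ALU;blt.BR) pair
  cy7 -> i10+i11 (xor.ALU;or.ALU) pair
  cy8 -> i12 (xor.ALU) tail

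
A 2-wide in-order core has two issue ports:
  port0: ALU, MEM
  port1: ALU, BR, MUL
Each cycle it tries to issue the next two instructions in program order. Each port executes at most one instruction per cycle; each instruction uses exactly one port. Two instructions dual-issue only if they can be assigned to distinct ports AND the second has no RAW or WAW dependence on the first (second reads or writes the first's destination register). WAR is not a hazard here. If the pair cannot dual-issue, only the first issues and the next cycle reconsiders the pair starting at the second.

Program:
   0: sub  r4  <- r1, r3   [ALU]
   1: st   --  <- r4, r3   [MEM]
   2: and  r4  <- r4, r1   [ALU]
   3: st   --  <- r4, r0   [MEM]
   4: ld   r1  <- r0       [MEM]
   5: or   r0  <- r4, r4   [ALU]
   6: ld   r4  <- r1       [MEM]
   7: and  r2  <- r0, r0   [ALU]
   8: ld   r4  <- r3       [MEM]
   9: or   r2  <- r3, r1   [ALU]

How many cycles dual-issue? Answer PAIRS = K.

0. sub @i0  | RAW r4
1. st and @i1&i2  | dual
2. st @i3  | no-port MEM/MEM
3. ld or @i4&i5  | dual
4. ld and @i6&i7  | dual
5. ld or @i8&i9  | dual

PAIRS = 4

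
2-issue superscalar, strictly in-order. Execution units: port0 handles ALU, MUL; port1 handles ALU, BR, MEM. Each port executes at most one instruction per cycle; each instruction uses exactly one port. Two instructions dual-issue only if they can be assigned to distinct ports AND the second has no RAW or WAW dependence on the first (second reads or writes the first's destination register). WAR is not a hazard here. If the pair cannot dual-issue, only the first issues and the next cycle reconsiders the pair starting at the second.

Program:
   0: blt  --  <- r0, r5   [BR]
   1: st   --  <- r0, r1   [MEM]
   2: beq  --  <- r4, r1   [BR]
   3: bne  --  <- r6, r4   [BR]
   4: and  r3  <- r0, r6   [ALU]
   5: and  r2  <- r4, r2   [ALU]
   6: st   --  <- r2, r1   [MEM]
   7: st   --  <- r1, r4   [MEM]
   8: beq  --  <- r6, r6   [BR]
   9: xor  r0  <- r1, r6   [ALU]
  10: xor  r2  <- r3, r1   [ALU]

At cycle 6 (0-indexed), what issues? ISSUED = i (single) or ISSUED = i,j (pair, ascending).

ISSUED = 7

t=0 i0:blt ; no-port BR/MEM
t=1 i1:st ; no-port MEM/BR
t=2 i2:beq ; no-port BR/BR
t=3 i3&i4:bne/and ; dual
t=4 i5:and ; RAW r2
t=5 i6:st ; no-port MEM/MEM
t=6 i7:st ; no-port MEM/BR
t=7 i8&i9:beq/xor ; dual
t=8 i10:xor ; tail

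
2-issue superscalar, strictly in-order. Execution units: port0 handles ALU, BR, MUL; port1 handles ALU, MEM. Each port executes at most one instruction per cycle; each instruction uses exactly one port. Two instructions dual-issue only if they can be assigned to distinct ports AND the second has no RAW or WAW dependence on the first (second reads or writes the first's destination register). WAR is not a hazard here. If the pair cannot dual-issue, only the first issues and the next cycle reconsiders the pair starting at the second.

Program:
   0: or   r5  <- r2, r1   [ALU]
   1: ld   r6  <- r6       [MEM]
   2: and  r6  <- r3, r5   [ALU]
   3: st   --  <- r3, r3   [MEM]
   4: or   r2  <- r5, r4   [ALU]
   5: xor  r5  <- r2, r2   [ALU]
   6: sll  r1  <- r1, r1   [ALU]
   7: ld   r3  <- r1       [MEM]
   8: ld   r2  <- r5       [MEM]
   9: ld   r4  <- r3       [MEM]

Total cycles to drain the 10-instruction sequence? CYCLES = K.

t=0 i0+i1:or/ld ; pair
t=1 i2+i3:and/st ; pair
t=2 i4:or ; RAW r2
t=3 i5+i6:xor/sll ; pair
t=4 i7:ld ; no-port MEM/MEM
t=5 i8:ld ; no-port MEM/MEM
t=6 i9:ld ; tail

CYCLES = 7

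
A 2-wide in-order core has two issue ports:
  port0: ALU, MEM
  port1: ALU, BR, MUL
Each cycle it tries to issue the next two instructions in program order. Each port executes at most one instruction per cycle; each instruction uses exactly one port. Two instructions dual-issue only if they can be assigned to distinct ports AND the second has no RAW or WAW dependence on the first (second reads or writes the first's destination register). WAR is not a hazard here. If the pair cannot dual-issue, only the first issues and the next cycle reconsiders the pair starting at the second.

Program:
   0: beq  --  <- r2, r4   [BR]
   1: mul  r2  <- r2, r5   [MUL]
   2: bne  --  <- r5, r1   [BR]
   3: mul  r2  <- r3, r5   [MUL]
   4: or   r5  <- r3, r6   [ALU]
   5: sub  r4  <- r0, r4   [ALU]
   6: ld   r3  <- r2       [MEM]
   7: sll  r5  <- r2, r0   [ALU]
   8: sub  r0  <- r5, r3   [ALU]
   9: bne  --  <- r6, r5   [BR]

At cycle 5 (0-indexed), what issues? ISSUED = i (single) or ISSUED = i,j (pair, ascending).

ISSUED = 7

t=0 i0:beq ; no-port BR/MUL
t=1 i1:mul ; no-port MUL/BR
t=2 i2:bne ; no-port BR/MUL
t=3 i3+i4:mul+or ; dual
t=4 i5+i6:sub+ld ; dual
t=5 i7:sll ; RAW r5
t=6 i8+i9:sub+bne ; dual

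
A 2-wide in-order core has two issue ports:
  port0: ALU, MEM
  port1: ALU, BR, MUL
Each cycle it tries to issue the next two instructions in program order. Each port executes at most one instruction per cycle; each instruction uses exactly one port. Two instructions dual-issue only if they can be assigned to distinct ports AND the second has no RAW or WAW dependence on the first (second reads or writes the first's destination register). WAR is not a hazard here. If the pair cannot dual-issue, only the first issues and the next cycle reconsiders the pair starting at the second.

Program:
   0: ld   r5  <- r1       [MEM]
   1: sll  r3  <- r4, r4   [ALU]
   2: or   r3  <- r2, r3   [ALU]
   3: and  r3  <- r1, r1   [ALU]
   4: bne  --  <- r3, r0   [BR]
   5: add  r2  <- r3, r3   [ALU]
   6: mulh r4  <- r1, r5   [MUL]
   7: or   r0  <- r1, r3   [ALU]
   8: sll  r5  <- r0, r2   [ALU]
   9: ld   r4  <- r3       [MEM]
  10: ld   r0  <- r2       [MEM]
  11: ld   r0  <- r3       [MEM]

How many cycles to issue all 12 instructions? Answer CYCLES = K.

CYCLES = 8

0. ld sll @i0/i1  | dual
1. or @i2  | WAW r3
2. and @i3  | RAW r3
3. bne add @i4/i5  | dual
4. mulh or @i6/i7  | dual
5. sll ld @i8/i9  | dual
6. ld @i10  | no-port MEM/MEM
7. ld @i11  | tail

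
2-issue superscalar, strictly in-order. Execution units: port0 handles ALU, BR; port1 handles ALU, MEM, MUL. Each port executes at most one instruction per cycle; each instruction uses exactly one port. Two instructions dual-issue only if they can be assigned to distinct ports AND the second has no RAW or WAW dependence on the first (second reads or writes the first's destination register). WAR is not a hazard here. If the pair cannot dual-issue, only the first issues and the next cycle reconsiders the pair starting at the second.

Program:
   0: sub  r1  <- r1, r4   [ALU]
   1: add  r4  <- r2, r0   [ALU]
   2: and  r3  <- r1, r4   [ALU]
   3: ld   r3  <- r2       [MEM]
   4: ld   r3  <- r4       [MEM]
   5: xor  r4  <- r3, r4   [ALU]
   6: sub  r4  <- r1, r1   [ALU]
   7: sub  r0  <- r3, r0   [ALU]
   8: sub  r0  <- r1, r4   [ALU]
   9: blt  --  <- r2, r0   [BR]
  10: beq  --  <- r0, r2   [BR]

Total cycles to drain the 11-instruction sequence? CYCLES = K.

CYCLES = 9

t=0 i0/i1:sub.ALU/add.ALU ; pair
t=1 i2:and.ALU ; WAW r3
t=2 i3:ld.MEM ; no-port MEM/MEM
t=3 i4:ld.MEM ; RAW r3
t=4 i5:xor.ALU ; WAW r4
t=5 i6/i7:sub.ALU/sub.ALU ; pair
t=6 i8:sub.ALU ; RAW r0
t=7 i9:blt.BR ; no-port BR/BR
t=8 i10:beq.BR ; tail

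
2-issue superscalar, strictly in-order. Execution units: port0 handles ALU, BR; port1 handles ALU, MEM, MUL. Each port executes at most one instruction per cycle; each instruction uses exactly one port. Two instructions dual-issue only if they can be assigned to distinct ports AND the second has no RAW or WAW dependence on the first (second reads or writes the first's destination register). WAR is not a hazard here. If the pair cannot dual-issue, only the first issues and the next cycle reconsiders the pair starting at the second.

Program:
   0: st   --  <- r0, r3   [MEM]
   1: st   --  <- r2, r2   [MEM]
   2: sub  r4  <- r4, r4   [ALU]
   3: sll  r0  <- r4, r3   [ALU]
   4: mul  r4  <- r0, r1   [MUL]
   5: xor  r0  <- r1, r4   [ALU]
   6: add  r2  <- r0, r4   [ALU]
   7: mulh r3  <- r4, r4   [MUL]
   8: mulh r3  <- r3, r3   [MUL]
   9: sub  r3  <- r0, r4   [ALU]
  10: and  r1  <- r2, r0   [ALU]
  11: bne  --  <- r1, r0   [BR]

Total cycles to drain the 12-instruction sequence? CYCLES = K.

[0] i0  st.MEM  -- no-port MEM/MEM
[1] i1&i2  st.MEM;sub.ALU  -- dual
[2] i3  sll.ALU  -- RAW r0
[3] i4  mul.MUL  -- RAW r4
[4] i5  xor.ALU  -- RAW r0
[5] i6&i7  add.ALU;mulh.MUL  -- dual
[6] i8  mulh.MUL  -- WAW r3
[7] i9&i10  sub.ALU;and.ALU  -- dual
[8] i11  bne.BR  -- tail

CYCLES = 9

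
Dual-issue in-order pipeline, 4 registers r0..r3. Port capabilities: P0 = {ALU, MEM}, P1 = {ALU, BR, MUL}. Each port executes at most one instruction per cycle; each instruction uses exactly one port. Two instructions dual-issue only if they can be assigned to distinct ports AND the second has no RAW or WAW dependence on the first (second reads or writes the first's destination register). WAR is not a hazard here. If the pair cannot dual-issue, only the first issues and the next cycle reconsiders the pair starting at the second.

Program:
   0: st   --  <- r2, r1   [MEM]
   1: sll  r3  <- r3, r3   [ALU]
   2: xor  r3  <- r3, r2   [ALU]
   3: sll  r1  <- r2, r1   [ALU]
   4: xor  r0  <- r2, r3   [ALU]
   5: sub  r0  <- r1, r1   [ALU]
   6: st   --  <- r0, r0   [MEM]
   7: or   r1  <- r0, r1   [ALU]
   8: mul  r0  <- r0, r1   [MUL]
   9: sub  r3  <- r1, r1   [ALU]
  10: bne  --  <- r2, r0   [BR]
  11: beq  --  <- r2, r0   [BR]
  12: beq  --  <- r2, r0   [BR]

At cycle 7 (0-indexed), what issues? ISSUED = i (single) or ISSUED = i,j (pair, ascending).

c0: i0/i1 st.MEM sll.ALU  pair
c1: i2/i3 xor.ALU sll.ALU  pair
c2: i4 xor.ALU  WAW r0
c3: i5 sub.ALU  RAW r0
c4: i6/i7 st.MEM or.ALU  pair
c5: i8/i9 mul.MUL sub.ALU  pair
c6: i10 bne.BR  no-port BR/BR
c7: i11 beq.BR  no-port BR/BR
c8: i12 beq.BR  tail

ISSUED = 11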